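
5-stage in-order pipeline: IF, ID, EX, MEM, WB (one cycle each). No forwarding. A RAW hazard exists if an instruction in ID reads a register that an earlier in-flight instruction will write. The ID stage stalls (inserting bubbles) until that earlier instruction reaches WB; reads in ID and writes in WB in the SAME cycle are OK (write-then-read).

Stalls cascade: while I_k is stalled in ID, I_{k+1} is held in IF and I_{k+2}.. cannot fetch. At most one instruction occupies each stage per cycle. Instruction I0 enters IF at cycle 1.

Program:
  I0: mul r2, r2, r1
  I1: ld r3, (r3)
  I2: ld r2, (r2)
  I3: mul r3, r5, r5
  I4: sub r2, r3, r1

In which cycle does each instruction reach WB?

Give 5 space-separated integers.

Answer: 5 6 8 9 12

Derivation:
I0 mul r2 <- r2,r1: IF@1 ID@2 stall=0 (-) EX@3 MEM@4 WB@5
I1 ld r3 <- r3: IF@2 ID@3 stall=0 (-) EX@4 MEM@5 WB@6
I2 ld r2 <- r2: IF@3 ID@4 stall=1 (RAW on I0.r2 (WB@5)) EX@6 MEM@7 WB@8
I3 mul r3 <- r5,r5: IF@4 ID@6 stall=0 (-) EX@7 MEM@8 WB@9
I4 sub r2 <- r3,r1: IF@6 ID@7 stall=2 (RAW on I3.r3 (WB@9)) EX@10 MEM@11 WB@12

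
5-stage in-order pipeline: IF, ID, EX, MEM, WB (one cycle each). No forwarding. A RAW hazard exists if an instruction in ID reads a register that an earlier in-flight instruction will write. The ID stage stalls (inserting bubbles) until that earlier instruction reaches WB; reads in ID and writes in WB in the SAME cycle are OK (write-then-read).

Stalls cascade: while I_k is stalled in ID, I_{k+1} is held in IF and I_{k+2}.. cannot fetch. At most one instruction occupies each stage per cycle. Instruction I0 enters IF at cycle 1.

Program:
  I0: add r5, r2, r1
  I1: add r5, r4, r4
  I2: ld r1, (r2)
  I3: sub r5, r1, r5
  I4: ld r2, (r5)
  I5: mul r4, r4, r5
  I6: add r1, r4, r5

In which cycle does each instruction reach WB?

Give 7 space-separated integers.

I0 add r5 <- r2,r1: IF@1 ID@2 stall=0 (-) EX@3 MEM@4 WB@5
I1 add r5 <- r4,r4: IF@2 ID@3 stall=0 (-) EX@4 MEM@5 WB@6
I2 ld r1 <- r2: IF@3 ID@4 stall=0 (-) EX@5 MEM@6 WB@7
I3 sub r5 <- r1,r5: IF@4 ID@5 stall=2 (RAW on I2.r1 (WB@7)) EX@8 MEM@9 WB@10
I4 ld r2 <- r5: IF@5 ID@8 stall=2 (RAW on I3.r5 (WB@10)) EX@11 MEM@12 WB@13
I5 mul r4 <- r4,r5: IF@8 ID@11 stall=0 (-) EX@12 MEM@13 WB@14
I6 add r1 <- r4,r5: IF@11 ID@12 stall=2 (RAW on I5.r4 (WB@14)) EX@15 MEM@16 WB@17

Answer: 5 6 7 10 13 14 17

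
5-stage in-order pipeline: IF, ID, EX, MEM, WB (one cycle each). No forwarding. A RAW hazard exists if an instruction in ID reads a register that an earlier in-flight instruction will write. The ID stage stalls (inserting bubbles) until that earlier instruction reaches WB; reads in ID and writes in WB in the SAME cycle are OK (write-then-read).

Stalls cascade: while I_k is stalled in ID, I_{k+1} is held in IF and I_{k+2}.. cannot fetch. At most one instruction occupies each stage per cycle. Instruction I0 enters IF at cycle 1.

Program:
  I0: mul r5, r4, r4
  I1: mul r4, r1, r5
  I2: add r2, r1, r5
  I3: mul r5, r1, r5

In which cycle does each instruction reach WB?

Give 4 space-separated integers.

I0 mul r5 <- r4,r4: IF@1 ID@2 stall=0 (-) EX@3 MEM@4 WB@5
I1 mul r4 <- r1,r5: IF@2 ID@3 stall=2 (RAW on I0.r5 (WB@5)) EX@6 MEM@7 WB@8
I2 add r2 <- r1,r5: IF@3 ID@6 stall=0 (-) EX@7 MEM@8 WB@9
I3 mul r5 <- r1,r5: IF@6 ID@7 stall=0 (-) EX@8 MEM@9 WB@10

Answer: 5 8 9 10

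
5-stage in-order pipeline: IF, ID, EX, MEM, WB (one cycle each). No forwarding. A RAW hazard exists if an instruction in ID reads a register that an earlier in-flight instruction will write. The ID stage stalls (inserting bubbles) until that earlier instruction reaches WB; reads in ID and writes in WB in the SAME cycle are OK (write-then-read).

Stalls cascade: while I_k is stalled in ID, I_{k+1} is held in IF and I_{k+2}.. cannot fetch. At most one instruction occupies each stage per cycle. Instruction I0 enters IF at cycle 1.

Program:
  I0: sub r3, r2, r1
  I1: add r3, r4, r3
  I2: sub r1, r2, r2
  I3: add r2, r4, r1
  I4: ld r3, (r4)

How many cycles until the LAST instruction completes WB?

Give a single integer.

Answer: 13

Derivation:
I0 sub r3 <- r2,r1: IF@1 ID@2 stall=0 (-) EX@3 MEM@4 WB@5
I1 add r3 <- r4,r3: IF@2 ID@3 stall=2 (RAW on I0.r3 (WB@5)) EX@6 MEM@7 WB@8
I2 sub r1 <- r2,r2: IF@3 ID@6 stall=0 (-) EX@7 MEM@8 WB@9
I3 add r2 <- r4,r1: IF@6 ID@7 stall=2 (RAW on I2.r1 (WB@9)) EX@10 MEM@11 WB@12
I4 ld r3 <- r4: IF@7 ID@10 stall=0 (-) EX@11 MEM@12 WB@13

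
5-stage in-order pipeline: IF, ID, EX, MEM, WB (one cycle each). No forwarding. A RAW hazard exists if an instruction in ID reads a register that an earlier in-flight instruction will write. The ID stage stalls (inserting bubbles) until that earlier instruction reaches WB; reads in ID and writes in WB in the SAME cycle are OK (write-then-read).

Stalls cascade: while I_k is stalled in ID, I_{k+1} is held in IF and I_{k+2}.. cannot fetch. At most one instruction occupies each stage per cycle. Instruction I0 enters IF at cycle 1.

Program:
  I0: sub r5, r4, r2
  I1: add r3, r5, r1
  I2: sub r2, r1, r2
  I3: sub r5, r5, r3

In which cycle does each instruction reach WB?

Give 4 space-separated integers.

I0 sub r5 <- r4,r2: IF@1 ID@2 stall=0 (-) EX@3 MEM@4 WB@5
I1 add r3 <- r5,r1: IF@2 ID@3 stall=2 (RAW on I0.r5 (WB@5)) EX@6 MEM@7 WB@8
I2 sub r2 <- r1,r2: IF@3 ID@6 stall=0 (-) EX@7 MEM@8 WB@9
I3 sub r5 <- r5,r3: IF@6 ID@7 stall=1 (RAW on I1.r3 (WB@8)) EX@9 MEM@10 WB@11

Answer: 5 8 9 11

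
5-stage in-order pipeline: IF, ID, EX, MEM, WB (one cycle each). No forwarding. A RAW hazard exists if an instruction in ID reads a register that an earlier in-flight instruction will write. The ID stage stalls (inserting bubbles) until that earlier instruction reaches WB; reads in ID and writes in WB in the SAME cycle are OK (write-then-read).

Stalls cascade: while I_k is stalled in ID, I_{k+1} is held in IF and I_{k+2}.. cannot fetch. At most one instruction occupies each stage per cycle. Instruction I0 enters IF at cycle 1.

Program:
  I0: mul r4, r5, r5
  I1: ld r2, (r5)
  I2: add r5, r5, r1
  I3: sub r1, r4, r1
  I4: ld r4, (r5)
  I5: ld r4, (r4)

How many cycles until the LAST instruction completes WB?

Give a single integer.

Answer: 13

Derivation:
I0 mul r4 <- r5,r5: IF@1 ID@2 stall=0 (-) EX@3 MEM@4 WB@5
I1 ld r2 <- r5: IF@2 ID@3 stall=0 (-) EX@4 MEM@5 WB@6
I2 add r5 <- r5,r1: IF@3 ID@4 stall=0 (-) EX@5 MEM@6 WB@7
I3 sub r1 <- r4,r1: IF@4 ID@5 stall=0 (-) EX@6 MEM@7 WB@8
I4 ld r4 <- r5: IF@5 ID@6 stall=1 (RAW on I2.r5 (WB@7)) EX@8 MEM@9 WB@10
I5 ld r4 <- r4: IF@6 ID@8 stall=2 (RAW on I4.r4 (WB@10)) EX@11 MEM@12 WB@13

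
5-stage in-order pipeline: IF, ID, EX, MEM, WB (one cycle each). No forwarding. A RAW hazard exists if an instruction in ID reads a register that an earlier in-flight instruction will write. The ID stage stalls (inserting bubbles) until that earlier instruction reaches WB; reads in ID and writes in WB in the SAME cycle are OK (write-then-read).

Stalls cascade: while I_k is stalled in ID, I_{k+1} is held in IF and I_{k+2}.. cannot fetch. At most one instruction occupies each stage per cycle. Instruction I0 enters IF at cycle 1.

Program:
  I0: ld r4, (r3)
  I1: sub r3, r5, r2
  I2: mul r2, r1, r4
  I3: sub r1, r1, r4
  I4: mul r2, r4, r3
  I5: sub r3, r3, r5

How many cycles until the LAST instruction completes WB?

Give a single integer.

Answer: 11

Derivation:
I0 ld r4 <- r3: IF@1 ID@2 stall=0 (-) EX@3 MEM@4 WB@5
I1 sub r3 <- r5,r2: IF@2 ID@3 stall=0 (-) EX@4 MEM@5 WB@6
I2 mul r2 <- r1,r4: IF@3 ID@4 stall=1 (RAW on I0.r4 (WB@5)) EX@6 MEM@7 WB@8
I3 sub r1 <- r1,r4: IF@4 ID@6 stall=0 (-) EX@7 MEM@8 WB@9
I4 mul r2 <- r4,r3: IF@6 ID@7 stall=0 (-) EX@8 MEM@9 WB@10
I5 sub r3 <- r3,r5: IF@7 ID@8 stall=0 (-) EX@9 MEM@10 WB@11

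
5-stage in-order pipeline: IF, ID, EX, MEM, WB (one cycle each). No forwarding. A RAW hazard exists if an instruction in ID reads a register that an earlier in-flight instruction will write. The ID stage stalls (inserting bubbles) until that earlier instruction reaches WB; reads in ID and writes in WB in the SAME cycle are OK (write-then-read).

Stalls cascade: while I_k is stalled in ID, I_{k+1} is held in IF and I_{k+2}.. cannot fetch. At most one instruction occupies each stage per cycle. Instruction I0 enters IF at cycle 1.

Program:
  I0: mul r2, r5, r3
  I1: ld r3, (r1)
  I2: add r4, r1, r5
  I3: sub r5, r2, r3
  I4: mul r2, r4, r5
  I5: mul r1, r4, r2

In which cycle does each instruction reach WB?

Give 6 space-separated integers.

Answer: 5 6 7 9 12 15

Derivation:
I0 mul r2 <- r5,r3: IF@1 ID@2 stall=0 (-) EX@3 MEM@4 WB@5
I1 ld r3 <- r1: IF@2 ID@3 stall=0 (-) EX@4 MEM@5 WB@6
I2 add r4 <- r1,r5: IF@3 ID@4 stall=0 (-) EX@5 MEM@6 WB@7
I3 sub r5 <- r2,r3: IF@4 ID@5 stall=1 (RAW on I1.r3 (WB@6)) EX@7 MEM@8 WB@9
I4 mul r2 <- r4,r5: IF@5 ID@7 stall=2 (RAW on I3.r5 (WB@9)) EX@10 MEM@11 WB@12
I5 mul r1 <- r4,r2: IF@7 ID@10 stall=2 (RAW on I4.r2 (WB@12)) EX@13 MEM@14 WB@15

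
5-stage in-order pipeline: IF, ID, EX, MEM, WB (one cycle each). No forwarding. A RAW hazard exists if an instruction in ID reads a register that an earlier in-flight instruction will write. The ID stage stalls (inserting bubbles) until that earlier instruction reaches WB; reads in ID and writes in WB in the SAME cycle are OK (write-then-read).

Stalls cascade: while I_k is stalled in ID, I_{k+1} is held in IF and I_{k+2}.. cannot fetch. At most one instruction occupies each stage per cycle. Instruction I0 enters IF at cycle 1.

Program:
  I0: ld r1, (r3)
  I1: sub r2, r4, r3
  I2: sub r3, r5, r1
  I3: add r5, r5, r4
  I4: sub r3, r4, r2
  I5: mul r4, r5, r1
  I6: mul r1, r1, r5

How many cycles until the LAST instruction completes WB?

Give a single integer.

Answer: 13

Derivation:
I0 ld r1 <- r3: IF@1 ID@2 stall=0 (-) EX@3 MEM@4 WB@5
I1 sub r2 <- r4,r3: IF@2 ID@3 stall=0 (-) EX@4 MEM@5 WB@6
I2 sub r3 <- r5,r1: IF@3 ID@4 stall=1 (RAW on I0.r1 (WB@5)) EX@6 MEM@7 WB@8
I3 add r5 <- r5,r4: IF@4 ID@6 stall=0 (-) EX@7 MEM@8 WB@9
I4 sub r3 <- r4,r2: IF@6 ID@7 stall=0 (-) EX@8 MEM@9 WB@10
I5 mul r4 <- r5,r1: IF@7 ID@8 stall=1 (RAW on I3.r5 (WB@9)) EX@10 MEM@11 WB@12
I6 mul r1 <- r1,r5: IF@8 ID@10 stall=0 (-) EX@11 MEM@12 WB@13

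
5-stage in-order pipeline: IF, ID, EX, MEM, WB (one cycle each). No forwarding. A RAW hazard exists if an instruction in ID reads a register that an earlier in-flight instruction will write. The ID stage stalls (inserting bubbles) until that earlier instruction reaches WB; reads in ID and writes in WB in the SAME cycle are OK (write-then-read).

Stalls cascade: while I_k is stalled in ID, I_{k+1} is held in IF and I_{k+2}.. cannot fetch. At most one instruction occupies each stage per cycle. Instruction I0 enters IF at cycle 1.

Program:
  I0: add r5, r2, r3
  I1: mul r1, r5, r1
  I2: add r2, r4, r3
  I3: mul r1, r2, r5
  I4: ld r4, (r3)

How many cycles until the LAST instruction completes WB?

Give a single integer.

I0 add r5 <- r2,r3: IF@1 ID@2 stall=0 (-) EX@3 MEM@4 WB@5
I1 mul r1 <- r5,r1: IF@2 ID@3 stall=2 (RAW on I0.r5 (WB@5)) EX@6 MEM@7 WB@8
I2 add r2 <- r4,r3: IF@3 ID@6 stall=0 (-) EX@7 MEM@8 WB@9
I3 mul r1 <- r2,r5: IF@6 ID@7 stall=2 (RAW on I2.r2 (WB@9)) EX@10 MEM@11 WB@12
I4 ld r4 <- r3: IF@7 ID@10 stall=0 (-) EX@11 MEM@12 WB@13

Answer: 13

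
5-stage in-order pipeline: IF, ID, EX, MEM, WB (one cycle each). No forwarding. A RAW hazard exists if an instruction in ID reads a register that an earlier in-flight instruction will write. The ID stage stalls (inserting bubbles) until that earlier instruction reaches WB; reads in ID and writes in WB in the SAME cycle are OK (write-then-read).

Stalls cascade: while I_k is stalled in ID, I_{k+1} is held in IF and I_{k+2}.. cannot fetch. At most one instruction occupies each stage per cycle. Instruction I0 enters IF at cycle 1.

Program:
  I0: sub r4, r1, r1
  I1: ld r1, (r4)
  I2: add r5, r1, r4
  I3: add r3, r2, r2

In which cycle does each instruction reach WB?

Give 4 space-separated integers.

I0 sub r4 <- r1,r1: IF@1 ID@2 stall=0 (-) EX@3 MEM@4 WB@5
I1 ld r1 <- r4: IF@2 ID@3 stall=2 (RAW on I0.r4 (WB@5)) EX@6 MEM@7 WB@8
I2 add r5 <- r1,r4: IF@3 ID@6 stall=2 (RAW on I1.r1 (WB@8)) EX@9 MEM@10 WB@11
I3 add r3 <- r2,r2: IF@6 ID@9 stall=0 (-) EX@10 MEM@11 WB@12

Answer: 5 8 11 12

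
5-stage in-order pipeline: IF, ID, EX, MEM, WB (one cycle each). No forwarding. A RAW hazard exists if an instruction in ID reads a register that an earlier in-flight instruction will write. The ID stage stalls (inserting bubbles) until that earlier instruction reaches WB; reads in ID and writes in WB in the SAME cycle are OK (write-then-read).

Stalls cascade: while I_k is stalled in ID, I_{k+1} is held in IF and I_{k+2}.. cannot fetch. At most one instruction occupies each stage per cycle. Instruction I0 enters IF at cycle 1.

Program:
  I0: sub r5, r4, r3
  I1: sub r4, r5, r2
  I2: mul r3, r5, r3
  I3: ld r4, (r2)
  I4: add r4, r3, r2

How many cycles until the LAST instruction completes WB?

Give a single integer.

Answer: 12

Derivation:
I0 sub r5 <- r4,r3: IF@1 ID@2 stall=0 (-) EX@3 MEM@4 WB@5
I1 sub r4 <- r5,r2: IF@2 ID@3 stall=2 (RAW on I0.r5 (WB@5)) EX@6 MEM@7 WB@8
I2 mul r3 <- r5,r3: IF@3 ID@6 stall=0 (-) EX@7 MEM@8 WB@9
I3 ld r4 <- r2: IF@6 ID@7 stall=0 (-) EX@8 MEM@9 WB@10
I4 add r4 <- r3,r2: IF@7 ID@8 stall=1 (RAW on I2.r3 (WB@9)) EX@10 MEM@11 WB@12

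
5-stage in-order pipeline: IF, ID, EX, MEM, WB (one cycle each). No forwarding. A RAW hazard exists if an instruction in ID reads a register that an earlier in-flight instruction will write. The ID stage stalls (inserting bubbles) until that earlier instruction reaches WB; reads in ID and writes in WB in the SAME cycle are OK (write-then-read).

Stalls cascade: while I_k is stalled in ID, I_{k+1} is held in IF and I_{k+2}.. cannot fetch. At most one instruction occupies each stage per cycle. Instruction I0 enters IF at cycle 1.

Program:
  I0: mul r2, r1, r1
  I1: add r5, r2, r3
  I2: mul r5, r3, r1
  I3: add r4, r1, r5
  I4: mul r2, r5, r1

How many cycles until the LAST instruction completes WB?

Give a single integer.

Answer: 13

Derivation:
I0 mul r2 <- r1,r1: IF@1 ID@2 stall=0 (-) EX@3 MEM@4 WB@5
I1 add r5 <- r2,r3: IF@2 ID@3 stall=2 (RAW on I0.r2 (WB@5)) EX@6 MEM@7 WB@8
I2 mul r5 <- r3,r1: IF@3 ID@6 stall=0 (-) EX@7 MEM@8 WB@9
I3 add r4 <- r1,r5: IF@6 ID@7 stall=2 (RAW on I2.r5 (WB@9)) EX@10 MEM@11 WB@12
I4 mul r2 <- r5,r1: IF@7 ID@10 stall=0 (-) EX@11 MEM@12 WB@13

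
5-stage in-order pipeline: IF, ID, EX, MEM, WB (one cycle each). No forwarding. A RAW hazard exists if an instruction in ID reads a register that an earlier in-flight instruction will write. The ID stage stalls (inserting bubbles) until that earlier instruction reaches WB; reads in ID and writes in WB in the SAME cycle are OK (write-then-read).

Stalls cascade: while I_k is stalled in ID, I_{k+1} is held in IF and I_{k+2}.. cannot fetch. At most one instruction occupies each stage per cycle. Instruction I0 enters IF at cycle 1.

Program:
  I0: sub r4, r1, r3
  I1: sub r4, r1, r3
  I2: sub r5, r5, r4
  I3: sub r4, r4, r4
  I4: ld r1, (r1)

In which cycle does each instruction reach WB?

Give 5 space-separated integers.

Answer: 5 6 9 10 11

Derivation:
I0 sub r4 <- r1,r3: IF@1 ID@2 stall=0 (-) EX@3 MEM@4 WB@5
I1 sub r4 <- r1,r3: IF@2 ID@3 stall=0 (-) EX@4 MEM@5 WB@6
I2 sub r5 <- r5,r4: IF@3 ID@4 stall=2 (RAW on I1.r4 (WB@6)) EX@7 MEM@8 WB@9
I3 sub r4 <- r4,r4: IF@4 ID@7 stall=0 (-) EX@8 MEM@9 WB@10
I4 ld r1 <- r1: IF@7 ID@8 stall=0 (-) EX@9 MEM@10 WB@11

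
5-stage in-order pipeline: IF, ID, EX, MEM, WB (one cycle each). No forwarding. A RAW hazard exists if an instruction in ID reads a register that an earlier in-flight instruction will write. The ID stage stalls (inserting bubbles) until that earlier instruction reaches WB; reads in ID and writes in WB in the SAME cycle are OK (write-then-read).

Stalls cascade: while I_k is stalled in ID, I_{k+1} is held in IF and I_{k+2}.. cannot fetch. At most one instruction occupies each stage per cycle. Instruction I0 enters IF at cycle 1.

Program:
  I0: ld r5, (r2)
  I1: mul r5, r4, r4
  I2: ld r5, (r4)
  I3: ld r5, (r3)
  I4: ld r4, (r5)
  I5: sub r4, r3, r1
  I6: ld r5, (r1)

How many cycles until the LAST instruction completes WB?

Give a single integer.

I0 ld r5 <- r2: IF@1 ID@2 stall=0 (-) EX@3 MEM@4 WB@5
I1 mul r5 <- r4,r4: IF@2 ID@3 stall=0 (-) EX@4 MEM@5 WB@6
I2 ld r5 <- r4: IF@3 ID@4 stall=0 (-) EX@5 MEM@6 WB@7
I3 ld r5 <- r3: IF@4 ID@5 stall=0 (-) EX@6 MEM@7 WB@8
I4 ld r4 <- r5: IF@5 ID@6 stall=2 (RAW on I3.r5 (WB@8)) EX@9 MEM@10 WB@11
I5 sub r4 <- r3,r1: IF@6 ID@9 stall=0 (-) EX@10 MEM@11 WB@12
I6 ld r5 <- r1: IF@9 ID@10 stall=0 (-) EX@11 MEM@12 WB@13

Answer: 13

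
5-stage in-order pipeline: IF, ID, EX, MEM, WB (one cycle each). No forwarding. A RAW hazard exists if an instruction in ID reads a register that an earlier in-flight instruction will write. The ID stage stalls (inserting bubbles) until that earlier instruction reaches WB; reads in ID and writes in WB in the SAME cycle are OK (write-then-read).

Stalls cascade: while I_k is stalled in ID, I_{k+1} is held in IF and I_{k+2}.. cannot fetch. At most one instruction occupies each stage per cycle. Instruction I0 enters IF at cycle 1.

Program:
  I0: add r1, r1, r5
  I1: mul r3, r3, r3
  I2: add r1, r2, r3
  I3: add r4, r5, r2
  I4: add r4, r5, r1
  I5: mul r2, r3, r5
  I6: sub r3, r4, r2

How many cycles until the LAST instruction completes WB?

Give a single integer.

I0 add r1 <- r1,r5: IF@1 ID@2 stall=0 (-) EX@3 MEM@4 WB@5
I1 mul r3 <- r3,r3: IF@2 ID@3 stall=0 (-) EX@4 MEM@5 WB@6
I2 add r1 <- r2,r3: IF@3 ID@4 stall=2 (RAW on I1.r3 (WB@6)) EX@7 MEM@8 WB@9
I3 add r4 <- r5,r2: IF@4 ID@7 stall=0 (-) EX@8 MEM@9 WB@10
I4 add r4 <- r5,r1: IF@7 ID@8 stall=1 (RAW on I2.r1 (WB@9)) EX@10 MEM@11 WB@12
I5 mul r2 <- r3,r5: IF@8 ID@10 stall=0 (-) EX@11 MEM@12 WB@13
I6 sub r3 <- r4,r2: IF@10 ID@11 stall=2 (RAW on I5.r2 (WB@13)) EX@14 MEM@15 WB@16

Answer: 16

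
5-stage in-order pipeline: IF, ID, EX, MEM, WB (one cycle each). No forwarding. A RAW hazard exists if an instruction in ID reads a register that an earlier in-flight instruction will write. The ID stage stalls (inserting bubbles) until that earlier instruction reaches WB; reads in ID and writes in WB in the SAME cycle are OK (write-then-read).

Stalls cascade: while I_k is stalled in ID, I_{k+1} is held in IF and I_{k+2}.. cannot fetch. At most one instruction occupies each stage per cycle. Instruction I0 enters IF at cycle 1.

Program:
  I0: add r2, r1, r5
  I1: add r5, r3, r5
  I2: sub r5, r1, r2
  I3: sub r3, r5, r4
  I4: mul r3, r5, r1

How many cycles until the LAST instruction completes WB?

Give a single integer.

Answer: 12

Derivation:
I0 add r2 <- r1,r5: IF@1 ID@2 stall=0 (-) EX@3 MEM@4 WB@5
I1 add r5 <- r3,r5: IF@2 ID@3 stall=0 (-) EX@4 MEM@5 WB@6
I2 sub r5 <- r1,r2: IF@3 ID@4 stall=1 (RAW on I0.r2 (WB@5)) EX@6 MEM@7 WB@8
I3 sub r3 <- r5,r4: IF@4 ID@6 stall=2 (RAW on I2.r5 (WB@8)) EX@9 MEM@10 WB@11
I4 mul r3 <- r5,r1: IF@6 ID@9 stall=0 (-) EX@10 MEM@11 WB@12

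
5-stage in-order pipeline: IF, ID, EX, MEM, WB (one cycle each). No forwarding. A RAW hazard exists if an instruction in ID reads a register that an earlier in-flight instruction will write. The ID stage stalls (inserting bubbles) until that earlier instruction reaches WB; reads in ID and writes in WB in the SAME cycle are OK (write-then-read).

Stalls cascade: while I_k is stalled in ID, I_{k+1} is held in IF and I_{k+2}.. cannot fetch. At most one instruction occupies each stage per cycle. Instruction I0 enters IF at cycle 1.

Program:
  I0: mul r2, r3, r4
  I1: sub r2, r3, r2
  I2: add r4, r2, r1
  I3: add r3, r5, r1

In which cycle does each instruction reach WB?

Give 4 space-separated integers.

Answer: 5 8 11 12

Derivation:
I0 mul r2 <- r3,r4: IF@1 ID@2 stall=0 (-) EX@3 MEM@4 WB@5
I1 sub r2 <- r3,r2: IF@2 ID@3 stall=2 (RAW on I0.r2 (WB@5)) EX@6 MEM@7 WB@8
I2 add r4 <- r2,r1: IF@3 ID@6 stall=2 (RAW on I1.r2 (WB@8)) EX@9 MEM@10 WB@11
I3 add r3 <- r5,r1: IF@6 ID@9 stall=0 (-) EX@10 MEM@11 WB@12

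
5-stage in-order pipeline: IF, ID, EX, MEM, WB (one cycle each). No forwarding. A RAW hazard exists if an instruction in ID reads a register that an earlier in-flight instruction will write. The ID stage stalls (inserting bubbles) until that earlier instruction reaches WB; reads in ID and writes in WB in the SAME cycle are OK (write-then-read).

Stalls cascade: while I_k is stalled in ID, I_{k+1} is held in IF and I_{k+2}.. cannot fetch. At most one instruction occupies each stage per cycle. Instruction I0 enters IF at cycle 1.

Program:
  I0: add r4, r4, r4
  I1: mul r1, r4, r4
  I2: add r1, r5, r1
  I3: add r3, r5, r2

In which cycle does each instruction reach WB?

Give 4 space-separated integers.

I0 add r4 <- r4,r4: IF@1 ID@2 stall=0 (-) EX@3 MEM@4 WB@5
I1 mul r1 <- r4,r4: IF@2 ID@3 stall=2 (RAW on I0.r4 (WB@5)) EX@6 MEM@7 WB@8
I2 add r1 <- r5,r1: IF@3 ID@6 stall=2 (RAW on I1.r1 (WB@8)) EX@9 MEM@10 WB@11
I3 add r3 <- r5,r2: IF@6 ID@9 stall=0 (-) EX@10 MEM@11 WB@12

Answer: 5 8 11 12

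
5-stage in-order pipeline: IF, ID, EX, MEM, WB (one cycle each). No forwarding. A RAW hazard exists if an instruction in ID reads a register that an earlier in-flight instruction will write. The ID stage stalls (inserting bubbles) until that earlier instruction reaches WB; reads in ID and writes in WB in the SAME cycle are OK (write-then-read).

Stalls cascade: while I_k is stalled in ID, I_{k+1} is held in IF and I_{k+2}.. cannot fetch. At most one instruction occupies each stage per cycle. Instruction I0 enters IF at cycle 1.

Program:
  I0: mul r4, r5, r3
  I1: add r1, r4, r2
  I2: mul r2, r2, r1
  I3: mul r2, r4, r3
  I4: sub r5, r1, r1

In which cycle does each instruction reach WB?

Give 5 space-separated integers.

Answer: 5 8 11 12 13

Derivation:
I0 mul r4 <- r5,r3: IF@1 ID@2 stall=0 (-) EX@3 MEM@4 WB@5
I1 add r1 <- r4,r2: IF@2 ID@3 stall=2 (RAW on I0.r4 (WB@5)) EX@6 MEM@7 WB@8
I2 mul r2 <- r2,r1: IF@3 ID@6 stall=2 (RAW on I1.r1 (WB@8)) EX@9 MEM@10 WB@11
I3 mul r2 <- r4,r3: IF@6 ID@9 stall=0 (-) EX@10 MEM@11 WB@12
I4 sub r5 <- r1,r1: IF@9 ID@10 stall=0 (-) EX@11 MEM@12 WB@13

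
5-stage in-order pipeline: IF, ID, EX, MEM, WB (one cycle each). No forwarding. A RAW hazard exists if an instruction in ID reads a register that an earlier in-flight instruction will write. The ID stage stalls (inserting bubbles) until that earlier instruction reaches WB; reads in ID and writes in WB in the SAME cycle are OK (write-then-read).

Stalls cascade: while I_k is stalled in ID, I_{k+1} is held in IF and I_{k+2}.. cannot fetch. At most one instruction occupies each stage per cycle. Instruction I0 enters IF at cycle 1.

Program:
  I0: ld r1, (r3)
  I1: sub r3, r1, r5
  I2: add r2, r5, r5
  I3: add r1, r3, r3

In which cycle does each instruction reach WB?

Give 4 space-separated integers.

I0 ld r1 <- r3: IF@1 ID@2 stall=0 (-) EX@3 MEM@4 WB@5
I1 sub r3 <- r1,r5: IF@2 ID@3 stall=2 (RAW on I0.r1 (WB@5)) EX@6 MEM@7 WB@8
I2 add r2 <- r5,r5: IF@3 ID@6 stall=0 (-) EX@7 MEM@8 WB@9
I3 add r1 <- r3,r3: IF@6 ID@7 stall=1 (RAW on I1.r3 (WB@8)) EX@9 MEM@10 WB@11

Answer: 5 8 9 11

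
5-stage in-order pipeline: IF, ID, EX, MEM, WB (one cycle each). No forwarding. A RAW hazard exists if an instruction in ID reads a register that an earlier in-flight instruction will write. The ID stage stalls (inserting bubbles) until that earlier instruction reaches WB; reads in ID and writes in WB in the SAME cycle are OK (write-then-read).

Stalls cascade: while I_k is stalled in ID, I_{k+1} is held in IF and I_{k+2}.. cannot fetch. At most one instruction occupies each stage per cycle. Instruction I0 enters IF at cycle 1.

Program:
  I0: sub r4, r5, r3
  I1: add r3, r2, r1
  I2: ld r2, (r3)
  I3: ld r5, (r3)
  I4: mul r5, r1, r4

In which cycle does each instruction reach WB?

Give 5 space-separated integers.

I0 sub r4 <- r5,r3: IF@1 ID@2 stall=0 (-) EX@3 MEM@4 WB@5
I1 add r3 <- r2,r1: IF@2 ID@3 stall=0 (-) EX@4 MEM@5 WB@6
I2 ld r2 <- r3: IF@3 ID@4 stall=2 (RAW on I1.r3 (WB@6)) EX@7 MEM@8 WB@9
I3 ld r5 <- r3: IF@4 ID@7 stall=0 (-) EX@8 MEM@9 WB@10
I4 mul r5 <- r1,r4: IF@7 ID@8 stall=0 (-) EX@9 MEM@10 WB@11

Answer: 5 6 9 10 11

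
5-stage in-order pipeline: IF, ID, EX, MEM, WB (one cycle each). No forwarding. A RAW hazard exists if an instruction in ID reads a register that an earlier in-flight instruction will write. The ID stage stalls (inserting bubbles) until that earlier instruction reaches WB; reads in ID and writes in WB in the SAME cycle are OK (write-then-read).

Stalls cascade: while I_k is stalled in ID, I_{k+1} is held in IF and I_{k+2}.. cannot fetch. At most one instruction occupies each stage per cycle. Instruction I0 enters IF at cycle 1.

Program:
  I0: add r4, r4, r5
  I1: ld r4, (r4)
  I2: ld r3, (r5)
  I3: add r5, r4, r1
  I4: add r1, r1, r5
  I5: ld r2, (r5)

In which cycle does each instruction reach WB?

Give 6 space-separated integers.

I0 add r4 <- r4,r5: IF@1 ID@2 stall=0 (-) EX@3 MEM@4 WB@5
I1 ld r4 <- r4: IF@2 ID@3 stall=2 (RAW on I0.r4 (WB@5)) EX@6 MEM@7 WB@8
I2 ld r3 <- r5: IF@3 ID@6 stall=0 (-) EX@7 MEM@8 WB@9
I3 add r5 <- r4,r1: IF@6 ID@7 stall=1 (RAW on I1.r4 (WB@8)) EX@9 MEM@10 WB@11
I4 add r1 <- r1,r5: IF@7 ID@9 stall=2 (RAW on I3.r5 (WB@11)) EX@12 MEM@13 WB@14
I5 ld r2 <- r5: IF@9 ID@12 stall=0 (-) EX@13 MEM@14 WB@15

Answer: 5 8 9 11 14 15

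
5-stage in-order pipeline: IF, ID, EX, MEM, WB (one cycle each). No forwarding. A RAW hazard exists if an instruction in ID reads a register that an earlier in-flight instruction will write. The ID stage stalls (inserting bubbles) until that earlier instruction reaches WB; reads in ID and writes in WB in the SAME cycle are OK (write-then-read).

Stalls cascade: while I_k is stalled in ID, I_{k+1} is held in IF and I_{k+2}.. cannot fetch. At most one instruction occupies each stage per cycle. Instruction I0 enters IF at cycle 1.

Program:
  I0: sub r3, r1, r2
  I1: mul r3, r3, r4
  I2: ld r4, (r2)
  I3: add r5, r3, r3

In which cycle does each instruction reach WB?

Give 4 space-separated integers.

I0 sub r3 <- r1,r2: IF@1 ID@2 stall=0 (-) EX@3 MEM@4 WB@5
I1 mul r3 <- r3,r4: IF@2 ID@3 stall=2 (RAW on I0.r3 (WB@5)) EX@6 MEM@7 WB@8
I2 ld r4 <- r2: IF@3 ID@6 stall=0 (-) EX@7 MEM@8 WB@9
I3 add r5 <- r3,r3: IF@6 ID@7 stall=1 (RAW on I1.r3 (WB@8)) EX@9 MEM@10 WB@11

Answer: 5 8 9 11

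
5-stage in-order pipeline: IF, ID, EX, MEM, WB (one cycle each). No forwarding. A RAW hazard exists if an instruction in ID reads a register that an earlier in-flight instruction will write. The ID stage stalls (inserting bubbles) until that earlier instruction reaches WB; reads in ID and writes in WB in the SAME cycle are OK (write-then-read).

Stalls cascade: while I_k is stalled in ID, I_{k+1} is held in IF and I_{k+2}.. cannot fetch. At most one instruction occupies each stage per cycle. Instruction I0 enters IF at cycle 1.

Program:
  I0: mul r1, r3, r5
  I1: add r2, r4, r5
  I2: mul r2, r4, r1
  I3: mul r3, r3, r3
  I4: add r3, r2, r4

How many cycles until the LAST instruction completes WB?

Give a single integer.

I0 mul r1 <- r3,r5: IF@1 ID@2 stall=0 (-) EX@3 MEM@4 WB@5
I1 add r2 <- r4,r5: IF@2 ID@3 stall=0 (-) EX@4 MEM@5 WB@6
I2 mul r2 <- r4,r1: IF@3 ID@4 stall=1 (RAW on I0.r1 (WB@5)) EX@6 MEM@7 WB@8
I3 mul r3 <- r3,r3: IF@4 ID@6 stall=0 (-) EX@7 MEM@8 WB@9
I4 add r3 <- r2,r4: IF@6 ID@7 stall=1 (RAW on I2.r2 (WB@8)) EX@9 MEM@10 WB@11

Answer: 11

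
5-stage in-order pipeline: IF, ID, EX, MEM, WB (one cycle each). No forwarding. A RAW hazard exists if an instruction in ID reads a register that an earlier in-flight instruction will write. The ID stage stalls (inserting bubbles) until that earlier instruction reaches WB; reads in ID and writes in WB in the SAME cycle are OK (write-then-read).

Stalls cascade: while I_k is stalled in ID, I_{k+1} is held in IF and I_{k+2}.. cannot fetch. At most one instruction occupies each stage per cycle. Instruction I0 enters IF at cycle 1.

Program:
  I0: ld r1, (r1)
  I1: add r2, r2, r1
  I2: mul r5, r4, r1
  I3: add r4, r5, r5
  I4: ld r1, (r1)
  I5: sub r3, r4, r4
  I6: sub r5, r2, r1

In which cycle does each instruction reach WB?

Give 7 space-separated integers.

I0 ld r1 <- r1: IF@1 ID@2 stall=0 (-) EX@3 MEM@4 WB@5
I1 add r2 <- r2,r1: IF@2 ID@3 stall=2 (RAW on I0.r1 (WB@5)) EX@6 MEM@7 WB@8
I2 mul r5 <- r4,r1: IF@3 ID@6 stall=0 (-) EX@7 MEM@8 WB@9
I3 add r4 <- r5,r5: IF@6 ID@7 stall=2 (RAW on I2.r5 (WB@9)) EX@10 MEM@11 WB@12
I4 ld r1 <- r1: IF@7 ID@10 stall=0 (-) EX@11 MEM@12 WB@13
I5 sub r3 <- r4,r4: IF@10 ID@11 stall=1 (RAW on I3.r4 (WB@12)) EX@13 MEM@14 WB@15
I6 sub r5 <- r2,r1: IF@11 ID@13 stall=0 (-) EX@14 MEM@15 WB@16

Answer: 5 8 9 12 13 15 16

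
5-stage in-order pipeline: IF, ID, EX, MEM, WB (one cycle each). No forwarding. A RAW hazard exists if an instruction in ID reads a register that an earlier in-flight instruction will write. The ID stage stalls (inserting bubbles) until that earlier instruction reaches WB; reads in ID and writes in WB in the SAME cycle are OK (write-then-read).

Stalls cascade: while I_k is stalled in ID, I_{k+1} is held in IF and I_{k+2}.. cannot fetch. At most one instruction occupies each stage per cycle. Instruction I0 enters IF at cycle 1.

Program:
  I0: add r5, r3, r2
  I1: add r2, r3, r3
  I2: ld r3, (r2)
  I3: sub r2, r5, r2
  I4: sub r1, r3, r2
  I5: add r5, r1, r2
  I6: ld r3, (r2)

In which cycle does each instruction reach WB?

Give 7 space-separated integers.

I0 add r5 <- r3,r2: IF@1 ID@2 stall=0 (-) EX@3 MEM@4 WB@5
I1 add r2 <- r3,r3: IF@2 ID@3 stall=0 (-) EX@4 MEM@5 WB@6
I2 ld r3 <- r2: IF@3 ID@4 stall=2 (RAW on I1.r2 (WB@6)) EX@7 MEM@8 WB@9
I3 sub r2 <- r5,r2: IF@4 ID@7 stall=0 (-) EX@8 MEM@9 WB@10
I4 sub r1 <- r3,r2: IF@7 ID@8 stall=2 (RAW on I3.r2 (WB@10)) EX@11 MEM@12 WB@13
I5 add r5 <- r1,r2: IF@8 ID@11 stall=2 (RAW on I4.r1 (WB@13)) EX@14 MEM@15 WB@16
I6 ld r3 <- r2: IF@11 ID@14 stall=0 (-) EX@15 MEM@16 WB@17

Answer: 5 6 9 10 13 16 17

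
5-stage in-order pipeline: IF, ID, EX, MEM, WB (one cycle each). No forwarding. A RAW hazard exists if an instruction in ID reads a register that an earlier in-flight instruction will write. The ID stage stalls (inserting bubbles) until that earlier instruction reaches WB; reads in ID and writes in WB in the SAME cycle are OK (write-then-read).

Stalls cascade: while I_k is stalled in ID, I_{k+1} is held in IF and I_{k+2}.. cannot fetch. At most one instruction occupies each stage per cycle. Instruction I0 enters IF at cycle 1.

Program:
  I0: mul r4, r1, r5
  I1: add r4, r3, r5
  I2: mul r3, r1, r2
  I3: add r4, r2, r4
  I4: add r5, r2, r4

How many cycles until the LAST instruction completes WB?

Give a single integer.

I0 mul r4 <- r1,r5: IF@1 ID@2 stall=0 (-) EX@3 MEM@4 WB@5
I1 add r4 <- r3,r5: IF@2 ID@3 stall=0 (-) EX@4 MEM@5 WB@6
I2 mul r3 <- r1,r2: IF@3 ID@4 stall=0 (-) EX@5 MEM@6 WB@7
I3 add r4 <- r2,r4: IF@4 ID@5 stall=1 (RAW on I1.r4 (WB@6)) EX@7 MEM@8 WB@9
I4 add r5 <- r2,r4: IF@5 ID@7 stall=2 (RAW on I3.r4 (WB@9)) EX@10 MEM@11 WB@12

Answer: 12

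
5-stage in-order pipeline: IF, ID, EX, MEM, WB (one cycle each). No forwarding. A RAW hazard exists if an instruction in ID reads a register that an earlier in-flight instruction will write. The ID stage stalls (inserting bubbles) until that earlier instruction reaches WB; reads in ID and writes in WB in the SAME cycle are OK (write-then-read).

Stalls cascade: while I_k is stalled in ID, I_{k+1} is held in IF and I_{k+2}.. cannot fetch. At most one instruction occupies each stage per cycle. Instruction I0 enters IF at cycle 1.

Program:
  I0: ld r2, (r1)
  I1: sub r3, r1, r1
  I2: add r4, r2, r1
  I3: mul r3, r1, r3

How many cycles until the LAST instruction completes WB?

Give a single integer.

Answer: 9

Derivation:
I0 ld r2 <- r1: IF@1 ID@2 stall=0 (-) EX@3 MEM@4 WB@5
I1 sub r3 <- r1,r1: IF@2 ID@3 stall=0 (-) EX@4 MEM@5 WB@6
I2 add r4 <- r2,r1: IF@3 ID@4 stall=1 (RAW on I0.r2 (WB@5)) EX@6 MEM@7 WB@8
I3 mul r3 <- r1,r3: IF@4 ID@6 stall=0 (-) EX@7 MEM@8 WB@9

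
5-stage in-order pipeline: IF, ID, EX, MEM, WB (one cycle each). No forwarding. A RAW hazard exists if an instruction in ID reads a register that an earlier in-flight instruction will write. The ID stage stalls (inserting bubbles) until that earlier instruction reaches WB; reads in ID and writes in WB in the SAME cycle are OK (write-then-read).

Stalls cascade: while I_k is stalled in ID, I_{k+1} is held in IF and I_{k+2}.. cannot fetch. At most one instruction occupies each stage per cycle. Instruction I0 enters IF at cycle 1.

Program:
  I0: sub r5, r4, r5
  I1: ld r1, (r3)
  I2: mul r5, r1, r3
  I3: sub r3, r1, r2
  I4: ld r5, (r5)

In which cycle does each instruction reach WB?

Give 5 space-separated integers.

Answer: 5 6 9 10 12

Derivation:
I0 sub r5 <- r4,r5: IF@1 ID@2 stall=0 (-) EX@3 MEM@4 WB@5
I1 ld r1 <- r3: IF@2 ID@3 stall=0 (-) EX@4 MEM@5 WB@6
I2 mul r5 <- r1,r3: IF@3 ID@4 stall=2 (RAW on I1.r1 (WB@6)) EX@7 MEM@8 WB@9
I3 sub r3 <- r1,r2: IF@4 ID@7 stall=0 (-) EX@8 MEM@9 WB@10
I4 ld r5 <- r5: IF@7 ID@8 stall=1 (RAW on I2.r5 (WB@9)) EX@10 MEM@11 WB@12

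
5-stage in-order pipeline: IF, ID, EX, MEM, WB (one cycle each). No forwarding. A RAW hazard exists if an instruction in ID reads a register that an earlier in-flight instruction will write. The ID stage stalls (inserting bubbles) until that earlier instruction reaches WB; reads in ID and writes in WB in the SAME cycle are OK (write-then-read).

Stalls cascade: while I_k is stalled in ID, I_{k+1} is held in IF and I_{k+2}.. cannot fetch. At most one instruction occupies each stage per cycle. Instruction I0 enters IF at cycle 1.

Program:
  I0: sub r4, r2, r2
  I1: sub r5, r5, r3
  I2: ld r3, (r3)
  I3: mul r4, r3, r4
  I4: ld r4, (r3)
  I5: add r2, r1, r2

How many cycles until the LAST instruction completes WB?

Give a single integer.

I0 sub r4 <- r2,r2: IF@1 ID@2 stall=0 (-) EX@3 MEM@4 WB@5
I1 sub r5 <- r5,r3: IF@2 ID@3 stall=0 (-) EX@4 MEM@5 WB@6
I2 ld r3 <- r3: IF@3 ID@4 stall=0 (-) EX@5 MEM@6 WB@7
I3 mul r4 <- r3,r4: IF@4 ID@5 stall=2 (RAW on I2.r3 (WB@7)) EX@8 MEM@9 WB@10
I4 ld r4 <- r3: IF@5 ID@8 stall=0 (-) EX@9 MEM@10 WB@11
I5 add r2 <- r1,r2: IF@8 ID@9 stall=0 (-) EX@10 MEM@11 WB@12

Answer: 12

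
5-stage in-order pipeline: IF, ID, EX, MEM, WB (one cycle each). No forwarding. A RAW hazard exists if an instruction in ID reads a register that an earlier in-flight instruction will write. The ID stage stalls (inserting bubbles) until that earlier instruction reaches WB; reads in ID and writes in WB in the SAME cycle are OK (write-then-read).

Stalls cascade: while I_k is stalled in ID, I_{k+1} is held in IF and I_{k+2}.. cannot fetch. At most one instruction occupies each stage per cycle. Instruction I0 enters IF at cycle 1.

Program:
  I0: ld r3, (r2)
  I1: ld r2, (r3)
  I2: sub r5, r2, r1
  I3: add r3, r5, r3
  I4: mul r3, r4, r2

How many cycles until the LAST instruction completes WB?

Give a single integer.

I0 ld r3 <- r2: IF@1 ID@2 stall=0 (-) EX@3 MEM@4 WB@5
I1 ld r2 <- r3: IF@2 ID@3 stall=2 (RAW on I0.r3 (WB@5)) EX@6 MEM@7 WB@8
I2 sub r5 <- r2,r1: IF@3 ID@6 stall=2 (RAW on I1.r2 (WB@8)) EX@9 MEM@10 WB@11
I3 add r3 <- r5,r3: IF@6 ID@9 stall=2 (RAW on I2.r5 (WB@11)) EX@12 MEM@13 WB@14
I4 mul r3 <- r4,r2: IF@9 ID@12 stall=0 (-) EX@13 MEM@14 WB@15

Answer: 15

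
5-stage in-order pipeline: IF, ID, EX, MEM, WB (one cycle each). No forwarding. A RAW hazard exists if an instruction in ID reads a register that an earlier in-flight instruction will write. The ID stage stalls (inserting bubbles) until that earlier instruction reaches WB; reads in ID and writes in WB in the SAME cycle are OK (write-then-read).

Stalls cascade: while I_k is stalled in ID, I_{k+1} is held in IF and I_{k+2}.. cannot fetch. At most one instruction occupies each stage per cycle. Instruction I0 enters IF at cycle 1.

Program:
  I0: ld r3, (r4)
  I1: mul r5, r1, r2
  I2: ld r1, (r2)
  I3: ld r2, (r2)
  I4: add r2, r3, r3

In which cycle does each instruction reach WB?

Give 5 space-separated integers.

I0 ld r3 <- r4: IF@1 ID@2 stall=0 (-) EX@3 MEM@4 WB@5
I1 mul r5 <- r1,r2: IF@2 ID@3 stall=0 (-) EX@4 MEM@5 WB@6
I2 ld r1 <- r2: IF@3 ID@4 stall=0 (-) EX@5 MEM@6 WB@7
I3 ld r2 <- r2: IF@4 ID@5 stall=0 (-) EX@6 MEM@7 WB@8
I4 add r2 <- r3,r3: IF@5 ID@6 stall=0 (-) EX@7 MEM@8 WB@9

Answer: 5 6 7 8 9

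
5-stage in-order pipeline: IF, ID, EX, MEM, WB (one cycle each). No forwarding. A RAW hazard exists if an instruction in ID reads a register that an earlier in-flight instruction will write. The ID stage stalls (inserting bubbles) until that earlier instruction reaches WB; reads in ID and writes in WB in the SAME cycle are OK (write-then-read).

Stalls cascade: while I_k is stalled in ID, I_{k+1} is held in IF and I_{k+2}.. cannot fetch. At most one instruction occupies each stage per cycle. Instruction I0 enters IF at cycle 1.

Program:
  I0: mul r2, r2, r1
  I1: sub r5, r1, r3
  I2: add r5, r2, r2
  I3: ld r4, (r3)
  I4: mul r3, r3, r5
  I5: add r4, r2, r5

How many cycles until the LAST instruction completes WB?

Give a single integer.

I0 mul r2 <- r2,r1: IF@1 ID@2 stall=0 (-) EX@3 MEM@4 WB@5
I1 sub r5 <- r1,r3: IF@2 ID@3 stall=0 (-) EX@4 MEM@5 WB@6
I2 add r5 <- r2,r2: IF@3 ID@4 stall=1 (RAW on I0.r2 (WB@5)) EX@6 MEM@7 WB@8
I3 ld r4 <- r3: IF@4 ID@6 stall=0 (-) EX@7 MEM@8 WB@9
I4 mul r3 <- r3,r5: IF@6 ID@7 stall=1 (RAW on I2.r5 (WB@8)) EX@9 MEM@10 WB@11
I5 add r4 <- r2,r5: IF@7 ID@9 stall=0 (-) EX@10 MEM@11 WB@12

Answer: 12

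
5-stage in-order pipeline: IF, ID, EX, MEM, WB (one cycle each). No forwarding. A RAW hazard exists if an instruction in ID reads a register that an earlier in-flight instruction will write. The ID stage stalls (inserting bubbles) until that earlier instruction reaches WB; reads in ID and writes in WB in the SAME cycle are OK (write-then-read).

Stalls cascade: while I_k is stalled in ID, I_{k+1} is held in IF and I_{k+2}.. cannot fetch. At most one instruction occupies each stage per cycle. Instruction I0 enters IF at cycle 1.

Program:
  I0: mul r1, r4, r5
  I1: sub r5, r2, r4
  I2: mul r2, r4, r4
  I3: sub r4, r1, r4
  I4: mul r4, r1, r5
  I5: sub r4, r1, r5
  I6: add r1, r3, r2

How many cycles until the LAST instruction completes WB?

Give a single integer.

Answer: 11

Derivation:
I0 mul r1 <- r4,r5: IF@1 ID@2 stall=0 (-) EX@3 MEM@4 WB@5
I1 sub r5 <- r2,r4: IF@2 ID@3 stall=0 (-) EX@4 MEM@5 WB@6
I2 mul r2 <- r4,r4: IF@3 ID@4 stall=0 (-) EX@5 MEM@6 WB@7
I3 sub r4 <- r1,r4: IF@4 ID@5 stall=0 (-) EX@6 MEM@7 WB@8
I4 mul r4 <- r1,r5: IF@5 ID@6 stall=0 (-) EX@7 MEM@8 WB@9
I5 sub r4 <- r1,r5: IF@6 ID@7 stall=0 (-) EX@8 MEM@9 WB@10
I6 add r1 <- r3,r2: IF@7 ID@8 stall=0 (-) EX@9 MEM@10 WB@11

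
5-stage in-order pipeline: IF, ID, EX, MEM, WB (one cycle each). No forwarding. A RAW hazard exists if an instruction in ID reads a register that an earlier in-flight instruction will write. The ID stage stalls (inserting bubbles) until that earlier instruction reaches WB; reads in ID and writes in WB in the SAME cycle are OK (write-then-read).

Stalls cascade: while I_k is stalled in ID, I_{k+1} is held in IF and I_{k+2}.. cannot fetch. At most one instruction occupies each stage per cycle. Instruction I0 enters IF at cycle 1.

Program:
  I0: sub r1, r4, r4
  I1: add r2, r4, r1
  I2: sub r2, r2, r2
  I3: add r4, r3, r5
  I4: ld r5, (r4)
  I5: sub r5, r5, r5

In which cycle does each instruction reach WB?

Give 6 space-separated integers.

Answer: 5 8 11 12 15 18

Derivation:
I0 sub r1 <- r4,r4: IF@1 ID@2 stall=0 (-) EX@3 MEM@4 WB@5
I1 add r2 <- r4,r1: IF@2 ID@3 stall=2 (RAW on I0.r1 (WB@5)) EX@6 MEM@7 WB@8
I2 sub r2 <- r2,r2: IF@3 ID@6 stall=2 (RAW on I1.r2 (WB@8)) EX@9 MEM@10 WB@11
I3 add r4 <- r3,r5: IF@6 ID@9 stall=0 (-) EX@10 MEM@11 WB@12
I4 ld r5 <- r4: IF@9 ID@10 stall=2 (RAW on I3.r4 (WB@12)) EX@13 MEM@14 WB@15
I5 sub r5 <- r5,r5: IF@10 ID@13 stall=2 (RAW on I4.r5 (WB@15)) EX@16 MEM@17 WB@18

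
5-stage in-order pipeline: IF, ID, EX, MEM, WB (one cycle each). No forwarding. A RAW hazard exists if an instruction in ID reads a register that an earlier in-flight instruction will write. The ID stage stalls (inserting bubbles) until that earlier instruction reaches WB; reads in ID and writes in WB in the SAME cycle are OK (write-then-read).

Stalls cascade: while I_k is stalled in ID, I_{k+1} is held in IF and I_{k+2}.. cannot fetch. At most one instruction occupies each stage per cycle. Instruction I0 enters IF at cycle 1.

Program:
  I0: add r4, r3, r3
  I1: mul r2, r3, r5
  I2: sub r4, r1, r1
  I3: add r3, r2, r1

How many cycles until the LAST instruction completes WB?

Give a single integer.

I0 add r4 <- r3,r3: IF@1 ID@2 stall=0 (-) EX@3 MEM@4 WB@5
I1 mul r2 <- r3,r5: IF@2 ID@3 stall=0 (-) EX@4 MEM@5 WB@6
I2 sub r4 <- r1,r1: IF@3 ID@4 stall=0 (-) EX@5 MEM@6 WB@7
I3 add r3 <- r2,r1: IF@4 ID@5 stall=1 (RAW on I1.r2 (WB@6)) EX@7 MEM@8 WB@9

Answer: 9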